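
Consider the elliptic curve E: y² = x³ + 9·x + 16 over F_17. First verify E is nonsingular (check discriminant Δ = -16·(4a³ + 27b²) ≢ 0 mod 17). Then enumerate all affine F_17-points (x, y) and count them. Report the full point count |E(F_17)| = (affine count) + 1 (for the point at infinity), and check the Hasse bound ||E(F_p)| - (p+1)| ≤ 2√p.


Affine points = {(0, 4), (0, 13), (1, 3), (1, 14), (2, 5), (2, 12), (3, 6), (3, 11), (5, 4), (5, 13), (10, 1), (10, 16), (11, 1), (11, 16), (12, 4), (12, 13), (13, 1), (13, 16), (14, 8), (14, 9)}; affine count = 20; |E(F_17)| = 21.

Discriminant check: Δ ∝ 4a³ + 27b² = 4·9³ + 27·16² = 4·729 + 27·256 ≡ 2 (mod 17). Nonzero ⇒ E is nonsingular.
For each x ∈ F_17, compute rhs = x³ + 9·x + 16 mod 17, then count y ∈ F_17 with y² ≡ rhs.
  x = 0: rhs = 16, matching y values: 4, 13 (2 points).
  x = 1: rhs = 9, matching y values: 3, 14 (2 points).
  x = 2: rhs = 8, matching y values: 5, 12 (2 points).
  x = 3: rhs = 2, matching y values: 6, 11 (2 points).
  x = 4: rhs = 14, matching y values: none (0 points).
  x = 5: rhs = 16, matching y values: 4, 13 (2 points).
  x = 6: rhs = 14, matching y values: none (0 points).
  x = 7: rhs = 14, matching y values: none (0 points).
  x = 8: rhs = 5, matching y values: none (0 points).
  x = 9: rhs = 10, matching y values: none (0 points).
  x = 10: rhs = 1, matching y values: 1, 16 (2 points).
  x = 11: rhs = 1, matching y values: 1, 16 (2 points).
  x = 12: rhs = 16, matching y values: 4, 13 (2 points).
  x = 13: rhs = 1, matching y values: 1, 16 (2 points).
  x = 14: rhs = 13, matching y values: 8, 9 (2 points).
  x = 15: rhs = 7, matching y values: none (0 points).
  x = 16: rhs = 6, matching y values: none (0 points).
Total affine count: 20.
Full point count |E(F_17)| = 20 + 1 = 21.
Hasse bound: |21 − (17+1)| = |3| = 3 ≤ 2√17 ≈ 8.2462 ✓.


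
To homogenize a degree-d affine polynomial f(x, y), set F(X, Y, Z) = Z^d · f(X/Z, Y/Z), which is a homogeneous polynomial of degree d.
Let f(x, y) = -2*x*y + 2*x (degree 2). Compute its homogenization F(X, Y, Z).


F(X, Y, Z) = -2*X*Y + 2*X*Z

deg(f) = 2.
Substitute x = X/Z, y = Y/Z into f, then multiply by Z^2.
  monomial -2·x^1·y^1 ↦ -2·X^1·Y^1·Z^0.
  monomial 2·x^1·y^0 ↦ 2·X^1·Y^0·Z^1.
Collecting: F(X, Y, Z) = -2*X*Y + 2*X*Z.


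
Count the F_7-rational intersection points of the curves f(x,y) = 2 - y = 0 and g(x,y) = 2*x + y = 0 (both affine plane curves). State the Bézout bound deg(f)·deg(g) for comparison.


Common zeros: {(6, 2)}; count = 1; Bézout bound = 1.

deg(f) = 1, deg(g) = 1, so Bézout bound = 1.
Scan x ∈ F_7. For each x, list the y ∈ F_7 with f(x, y) ≡ 0 and those with g(x, y) ≡ 0 (mod 7); the common zeros in that column are the intersection.
  x = 0: f ≡ 0 at y ∈ {2}; g ≡ 0 at y ∈ {0}; common: ∅.
  x = 1: f ≡ 0 at y ∈ {2}; g ≡ 0 at y ∈ {5}; common: ∅.
  x = 2: f ≡ 0 at y ∈ {2}; g ≡ 0 at y ∈ {3}; common: ∅.
  x = 3: f ≡ 0 at y ∈ {2}; g ≡ 0 at y ∈ {1}; common: ∅.
  x = 4: f ≡ 0 at y ∈ {2}; g ≡ 0 at y ∈ {6}; common: ∅.
  x = 5: f ≡ 0 at y ∈ {2}; g ≡ 0 at y ∈ {4}; common: ∅.
  x = 6: f ≡ 0 at y ∈ {2}; g ≡ 0 at y ∈ {2}; common: {2}.
Collecting: common zeros = {(6, 2)}, so the count is 1.
Comparison with the Bézout bound: 1 ≤ 1 = deg(f)·deg(g), as expected for curves with no common component (the bound is attained).


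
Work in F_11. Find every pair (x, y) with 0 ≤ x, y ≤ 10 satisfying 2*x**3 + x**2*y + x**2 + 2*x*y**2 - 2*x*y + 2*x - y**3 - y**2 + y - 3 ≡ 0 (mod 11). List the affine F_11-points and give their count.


Affine F_11-points: {(3, 0), (4, 2), (5, 5), (6, 8), (7, 4)}; count = 5.

For each of the 121 pairs (x, y) ∈ F_11², evaluate f(x, y) mod 11. Record the zeros.
  x = 0: [0↦8, 1↦7, 2↦9, 3↦8, 4↦9, 5↦6, 6↦4, 7↦8, 8↦1, 9↦10, 10↦7]  zeros at y ∈ ∅
  x = 1: [0↦2, 1↦2, 2↦9, 3↦6, 4↦9, 5↦1, 6↦9, 7↦5, 8↦5, 9↦3, 10↦4]  zeros at y ∈ ∅
  x = 2: [0↦10, 1↦2, 2↦5, 3↦2, 4↦9, 5↦9, 6↦7, 7↦8, 8↦6, 9↦6, 10↦2]  zeros at y ∈ ∅
  x = 3: [0↦0, 1↦8, 2↦9, 3↦8, 4↦10, 5↦9, 6↦10, 7↦7, 8↦5, 9↦9, 10↦2]  zeros at y ∈ {0}
  x = 4: [0↦6, 1↦10, 2↦0, 3↦3, 4↦2, 5↦2, 6↦8, 7↦3, 8↦3, 9↦2, 10↦5]  zeros at y ∈ {2}
  x = 5: [0↦7, 1↦9, 2↦1, 3↦10, 4↦8, 5↦0, 6↦2, 7↦8, 8↦1, 9↦8, 10↦1]  zeros at y ∈ {5}
  x = 6: [0↦4, 1↦6, 2↦2, 3↦8, 4↦7, 5↦4, 6↦4, 7↦1, 8↦0, 9↦6, 10↦2]  zeros at y ∈ {8}
  x = 7: [0↦9, 1↦2, 2↦4, 3↦9, 4↦0, 5↦4, 6↦4, 7↦5, 8↦1, 9↦8, 10↦9]  zeros at y ∈ {4}
  x = 8: [0↦1, 1↦9, 2↦8, 3↦3, 4↦10, 5↦1, 6↦3, 7↦10, 8↦5, 9↦4, 10↦1]  zeros at y ∈ ∅
  x = 9: [0↦3, 1↦6, 2↦4, 3↦2, 4↦5, 5↦7, 6↦2, 7↦6, 8↦2, 9↦6, 10↦1]  zeros at y ∈ ∅
  x = 10: [0↦5, 1↦5, 2↦4, 3↦7, 4↦8, 5↦1, 6↦2, 7↦5, 8↦4, 9↦4, 10↦10]  zeros at y ∈ ∅
Collecting zeros: affine points = {(3, 0), (4, 2), (5, 5), (6, 8), (7, 4)}.
Total count |C(F_11)_aff| = 5.


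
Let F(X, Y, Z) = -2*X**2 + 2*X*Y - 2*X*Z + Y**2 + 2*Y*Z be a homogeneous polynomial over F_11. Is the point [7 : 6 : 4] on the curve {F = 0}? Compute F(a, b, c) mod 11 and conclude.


F(7,6,4) ≡ 3 (mod 11); P is NOT on the curve.

Evaluate F(7, 6, 4) term-by-term (mod 11).
  -2*X**2 ↦ -2·49·1·1 = -98
  2*X*Y ↦ 2·7·6·1 = 84
  -2*X*Z ↦ -2·7·1·4 = -56
  Y**2 ↦ 1·1·36·1 = 36
  2*Y*Z ↦ 2·1·6·4 = 48
Sum: F(7, 6, 4) = (-98) + (84) + (-56) + (36) + (48) = 14.
Reducing mod 11: 14 ≡ 3 (mod 11).
Since F(a, b, c) ≡ 3 ≠ 0 (mod 11), P does NOT lie on the curve.


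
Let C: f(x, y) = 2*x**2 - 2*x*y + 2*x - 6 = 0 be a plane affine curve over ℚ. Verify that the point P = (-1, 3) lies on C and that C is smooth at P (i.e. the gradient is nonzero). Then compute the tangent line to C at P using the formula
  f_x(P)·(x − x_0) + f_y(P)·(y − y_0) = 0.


Tangent line at P: -8*x + 2*y - 14 = 0.

Step 1: f(-1, 3) = 0, so P lies on C.
Step 2: partial derivatives
  f_x(x, y) = 4*x - 2*y + 2, f_y(x, y) = -2*x.
  f_x(P) = -8, f_y(P) = 2 (gradient nonzero, so P is smooth).
Step 3: tangent line at P: -8·(x − -1) + 2·(y − 3) = 0.
Expanding: -8*x + 2*y - 14 = 0.


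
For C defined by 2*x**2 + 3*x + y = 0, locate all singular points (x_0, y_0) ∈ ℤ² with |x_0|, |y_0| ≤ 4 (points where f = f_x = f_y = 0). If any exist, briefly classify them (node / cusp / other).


No singular points in the scanned grid; C is smooth there.

Compute partial derivatives:
  f_x = 4*x + 3.
  f_y = 1.
f_y = 1 is a nonzero constant, so f_y never vanishes: no point (x, y) can satisfy f = f_x = f_y = 0. In particular no (x, y) ∈ {−4, ..., 4}² is singular; the curve is smooth.


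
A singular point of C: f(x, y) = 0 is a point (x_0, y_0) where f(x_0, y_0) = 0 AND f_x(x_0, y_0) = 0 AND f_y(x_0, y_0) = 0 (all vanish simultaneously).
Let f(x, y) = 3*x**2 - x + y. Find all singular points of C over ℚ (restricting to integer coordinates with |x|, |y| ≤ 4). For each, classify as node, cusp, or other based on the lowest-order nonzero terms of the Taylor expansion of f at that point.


No singular points in the scanned grid; C is smooth there.

Compute partial derivatives:
  f_x = 6*x - 1.
  f_y = 1.
f_y = 1 is a nonzero constant, so f_y never vanishes: no point (x, y) can satisfy f = f_x = f_y = 0. In particular no (x, y) ∈ {−4, ..., 4}² is singular; the curve is smooth.


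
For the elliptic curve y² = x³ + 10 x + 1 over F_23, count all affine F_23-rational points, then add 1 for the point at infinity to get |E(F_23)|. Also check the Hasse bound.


Affine points = {(0, 1), (0, 22), (1, 9), (1, 14), (2, 11), (2, 12), (3, 9), (3, 14), (4, 6), (4, 17), (6, 1), (6, 22), (7, 0), (8, 8), (8, 15), (11, 4), (11, 19), (12, 3), (12, 20), (16, 5), (16, 18), (17, 1), (17, 22), (19, 9), (19, 14), (20, 6), (20, 17), (22, 6), (22, 17)}; affine count = 29; |E(F_23)| = 30.

Discriminant check: Δ ∝ 4a³ + 27b² = 4·10³ + 27·1² = 4·1000 + 27·1 ≡ 2 (mod 23). Nonzero ⇒ E is nonsingular.
For each x ∈ F_23, compute rhs = x³ + 10·x + 1 mod 23, then count y ∈ F_23 with y² ≡ rhs.
  x = 0: rhs = 1, matching y values: 1, 22 (2 points).
  x = 1: rhs = 12, matching y values: 9, 14 (2 points).
  x = 2: rhs = 6, matching y values: 11, 12 (2 points).
  x = 3: rhs = 12, matching y values: 9, 14 (2 points).
  x = 4: rhs = 13, matching y values: 6, 17 (2 points).
  x = 5: rhs = 15, matching y values: none (0 points).
  x = 6: rhs = 1, matching y values: 1, 22 (2 points).
  x = 7: rhs = 0, matching y values: 0 (1 points).
  x = 8: rhs = 18, matching y values: 8, 15 (2 points).
  x = 9: rhs = 15, matching y values: none (0 points).
  x = 10: rhs = 20, matching y values: none (0 points).
  x = 11: rhs = 16, matching y values: 4, 19 (2 points).
  x = 12: rhs = 9, matching y values: 3, 20 (2 points).
  x = 13: rhs = 5, matching y values: none (0 points).
  x = 14: rhs = 10, matching y values: none (0 points).
  x = 15: rhs = 7, matching y values: none (0 points).
  x = 16: rhs = 2, matching y values: 5, 18 (2 points).
  x = 17: rhs = 1, matching y values: 1, 22 (2 points).
  x = 18: rhs = 10, matching y values: none (0 points).
  x = 19: rhs = 12, matching y values: 9, 14 (2 points).
  x = 20: rhs = 13, matching y values: 6, 17 (2 points).
  x = 21: rhs = 19, matching y values: none (0 points).
  x = 22: rhs = 13, matching y values: 6, 17 (2 points).
Total affine count: 29.
Full point count |E(F_23)| = 29 + 1 = 30.
Hasse bound: |30 − (23+1)| = |6| = 6 ≤ 2√23 ≈ 9.5917 ✓.


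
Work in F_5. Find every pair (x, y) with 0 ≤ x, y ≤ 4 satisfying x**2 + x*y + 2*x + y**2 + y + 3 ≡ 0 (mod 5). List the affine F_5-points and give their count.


Affine F_5-points: {(0, 1), (0, 3), (1, 4), (2, 1), (3, 2), (3, 4)}; count = 6.

For each of the 25 pairs (x, y) ∈ F_5², evaluate f(x, y) mod 5. Record the zeros.
  x = 0: [0↦3, 1↦0, 2↦4, 3↦0, 4↦3]  zeros at y ∈ {1, 3}
  x = 1: [0↦1, 1↦4, 2↦4, 3↦1, 4↦0]  zeros at y ∈ {4}
  x = 2: [0↦1, 1↦0, 2↦1, 3↦4, 4↦4]  zeros at y ∈ {1}
  x = 3: [0↦3, 1↦3, 2↦0, 3↦4, 4↦0]  zeros at y ∈ {2, 4}
  x = 4: [0↦2, 1↦3, 2↦1, 3↦1, 4↦3]  zeros at y ∈ ∅
Collecting zeros: affine points = {(0, 1), (0, 3), (1, 4), (2, 1), (3, 2), (3, 4)}.
Total count |C(F_5)_aff| = 6.


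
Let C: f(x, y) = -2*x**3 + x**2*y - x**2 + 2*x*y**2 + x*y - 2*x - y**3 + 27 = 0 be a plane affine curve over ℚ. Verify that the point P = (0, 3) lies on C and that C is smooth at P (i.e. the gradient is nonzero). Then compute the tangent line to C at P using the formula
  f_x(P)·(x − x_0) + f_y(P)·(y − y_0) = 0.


Tangent line at P: 19*x - 27*y + 81 = 0.

Step 1: f(0, 3) = 0, so P lies on C.
Step 2: partial derivatives
  f_x(x, y) = -6*x**2 + 2*x*y - 2*x + 2*y**2 + y - 2, f_y(x, y) = x**2 + 4*x*y + x - 3*y**2.
  f_x(P) = 19, f_y(P) = -27 (gradient nonzero, so P is smooth).
Step 3: tangent line at P: 19·(x − 0) + -27·(y − 3) = 0.
Expanding: 19*x - 27*y + 81 = 0.


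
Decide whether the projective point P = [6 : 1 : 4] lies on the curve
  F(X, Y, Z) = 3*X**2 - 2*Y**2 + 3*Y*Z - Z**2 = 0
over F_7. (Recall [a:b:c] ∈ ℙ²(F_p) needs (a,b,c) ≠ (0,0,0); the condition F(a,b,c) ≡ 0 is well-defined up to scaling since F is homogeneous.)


F(6,1,4) ≡ 4 (mod 7); P is NOT on the curve.

Evaluate F(6, 1, 4) term-by-term (mod 7).
  3*X**2 ↦ 3·36·1·1 = 108
  -2*Y**2 ↦ -2·1·1·1 = -2
  3*Y*Z ↦ 3·1·1·4 = 12
  -Z**2 ↦ -1·1·1·16 = -16
Sum: F(6, 1, 4) = (108) + (-2) + (12) + (-16) = 102.
Reducing mod 7: 102 ≡ 4 (mod 7).
Since F(a, b, c) ≡ 4 ≠ 0 (mod 7), P does NOT lie on the curve.


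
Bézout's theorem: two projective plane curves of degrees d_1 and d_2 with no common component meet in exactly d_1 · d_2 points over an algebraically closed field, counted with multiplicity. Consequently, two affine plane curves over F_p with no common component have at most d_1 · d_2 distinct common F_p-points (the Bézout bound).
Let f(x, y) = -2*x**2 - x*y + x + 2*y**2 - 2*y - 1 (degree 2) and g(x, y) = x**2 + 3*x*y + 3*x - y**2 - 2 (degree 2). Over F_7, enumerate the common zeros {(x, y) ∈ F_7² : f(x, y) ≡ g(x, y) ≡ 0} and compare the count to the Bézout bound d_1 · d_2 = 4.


Common zeros: ∅; count = 0; Bézout bound = 4.

deg(f) = 2, deg(g) = 2, so Bézout bound = 4.
Scan x ∈ F_7. For each x, list the y ∈ F_7 with f(x, y) ≡ 0 and those with g(x, y) ≡ 0 (mod 7); the common zeros in that column are the intersection.
  x = 0: f ≡ 0 at y ∈ ∅; g ≡ 0 at y ∈ ∅; common: ∅.
  x = 1: f ≡ 0 at y ∈ {2, 3}; g ≡ 0 at y ∈ ∅; common: ∅.
  x = 2: f ≡ 0 at y ∈ {0, 2}; g ≡ 0 at y ∈ ∅; common: ∅.
  x = 3: f ≡ 0 at y ∈ ∅; g ≡ 0 at y ∈ ∅; common: ∅.
  x = 4: f ≡ 0 at y ∈ {4, 6}; g ≡ 0 at y ∈ ∅; common: ∅.
  x = 5: f ≡ 0 at y ∈ {3, 4}; g ≡ 0 at y ∈ ∅; common: ∅.
  x = 6: f ≡ 0 at y ∈ ∅; g ≡ 0 at y ∈ {2}; common: ∅.
Collecting: common zeros = ∅, so the count is 0.
Comparison with the Bézout bound: 0 ≤ 4 = deg(f)·deg(g), as expected for curves with no common component (the affine F_7-count falls short of the bound because intersections may lie at infinity, over extension fields, or carry multiplicity).


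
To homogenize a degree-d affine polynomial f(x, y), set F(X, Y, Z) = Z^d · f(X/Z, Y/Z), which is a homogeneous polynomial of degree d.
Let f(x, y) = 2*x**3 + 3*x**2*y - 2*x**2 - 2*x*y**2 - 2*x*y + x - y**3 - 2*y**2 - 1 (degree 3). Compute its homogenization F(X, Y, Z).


F(X, Y, Z) = 2*X**3 + 3*X**2*Y - 2*X**2*Z - 2*X*Y**2 - 2*X*Y*Z + X*Z**2 - Y**3 - 2*Y**2*Z - Z**3

deg(f) = 3.
Substitute x = X/Z, y = Y/Z into f, then multiply by Z^3.
  monomial 2·x^3·y^0 ↦ 2·X^3·Y^0·Z^0.
  monomial 3·x^2·y^1 ↦ 3·X^2·Y^1·Z^0.
  monomial -2·x^2·y^0 ↦ -2·X^2·Y^0·Z^1.
  monomial -2·x^1·y^2 ↦ -2·X^1·Y^2·Z^0.
  monomial -2·x^1·y^1 ↦ -2·X^1·Y^1·Z^1.
  monomial 1·x^1·y^0 ↦ 1·X^1·Y^0·Z^2.
  monomial -1·x^0·y^3 ↦ -1·X^0·Y^3·Z^0.
  monomial -2·x^0·y^2 ↦ -2·X^0·Y^2·Z^1.
  monomial -1·x^0·y^0 ↦ -1·X^0·Y^0·Z^3.
Collecting: F(X, Y, Z) = 2*X**3 + 3*X**2*Y - 2*X**2*Z - 2*X*Y**2 - 2*X*Y*Z + X*Z**2 - Y**3 - 2*Y**2*Z - Z**3.


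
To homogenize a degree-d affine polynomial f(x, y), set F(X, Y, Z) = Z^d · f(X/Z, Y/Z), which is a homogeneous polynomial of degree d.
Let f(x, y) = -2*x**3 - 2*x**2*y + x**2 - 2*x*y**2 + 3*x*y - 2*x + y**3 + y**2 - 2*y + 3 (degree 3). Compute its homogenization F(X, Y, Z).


F(X, Y, Z) = -2*X**3 - 2*X**2*Y + X**2*Z - 2*X*Y**2 + 3*X*Y*Z - 2*X*Z**2 + Y**3 + Y**2*Z - 2*Y*Z**2 + 3*Z**3

deg(f) = 3.
Substitute x = X/Z, y = Y/Z into f, then multiply by Z^3.
  monomial -2·x^3·y^0 ↦ -2·X^3·Y^0·Z^0.
  monomial -2·x^2·y^1 ↦ -2·X^2·Y^1·Z^0.
  monomial 1·x^2·y^0 ↦ 1·X^2·Y^0·Z^1.
  monomial -2·x^1·y^2 ↦ -2·X^1·Y^2·Z^0.
  monomial 3·x^1·y^1 ↦ 3·X^1·Y^1·Z^1.
  monomial -2·x^1·y^0 ↦ -2·X^1·Y^0·Z^2.
  monomial 1·x^0·y^3 ↦ 1·X^0·Y^3·Z^0.
  monomial 1·x^0·y^2 ↦ 1·X^0·Y^2·Z^1.
  monomial -2·x^0·y^1 ↦ -2·X^0·Y^1·Z^2.
  monomial 3·x^0·y^0 ↦ 3·X^0·Y^0·Z^3.
Collecting: F(X, Y, Z) = -2*X**3 - 2*X**2*Y + X**2*Z - 2*X*Y**2 + 3*X*Y*Z - 2*X*Z**2 + Y**3 + Y**2*Z - 2*Y*Z**2 + 3*Z**3.


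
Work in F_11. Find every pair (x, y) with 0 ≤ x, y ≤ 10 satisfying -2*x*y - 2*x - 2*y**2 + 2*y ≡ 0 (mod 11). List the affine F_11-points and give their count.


Affine F_11-points: {(0, 0), (0, 1), (2, 4), (2, 6), (3, 2), (3, 7), (4, 3), (4, 5), (6, 8), (6, 9)}; count = 10.

For each of the 121 pairs (x, y) ∈ F_11², evaluate f(x, y) mod 11. Record the zeros.
  x = 0: [0↦0, 1↦0, 2↦7, 3↦10, 4↦9, 5↦4, 6↦6, 7↦4, 8↦9, 9↦10, 10↦7]  zeros at y ∈ {0, 1}
  x = 1: [0↦9, 1↦7, 2↦1, 3↦2, 4↦10, 5↦3, 6↦3, 7↦10, 8↦2, 9↦1, 10↦7]  zeros at y ∈ ∅
  x = 2: [0↦7, 1↦3, 2↦6, 3↦5, 4↦0, 5↦2, 6↦0, 7↦5, 8↦6, 9↦3, 10↦7]  zeros at y ∈ {4, 6}
  x = 3: [0↦5, 1↦10, 2↦0, 3↦8, 4↦1, 5↦1, 6↦8, 7↦0, 8↦10, 9↦5, 10↦7]  zeros at y ∈ {2, 7}
  x = 4: [0↦3, 1↦6, 2↦5, 3↦0, 4↦2, 5↦0, 6↦5, 7↦6, 8↦3, 9↦7, 10↦7]  zeros at y ∈ {3, 5}
  x = 5: [0↦1, 1↦2, 2↦10, 3↦3, 4↦3, 5↦10, 6↦2, 7↦1, 8↦7, 9↦9, 10↦7]  zeros at y ∈ ∅
  x = 6: [0↦10, 1↦9, 2↦4, 3↦6, 4↦4, 5↦9, 6↦10, 7↦7, 8↦0, 9↦0, 10↦7]  zeros at y ∈ {8, 9}
  x = 7: [0↦8, 1↦5, 2↦9, 3↦9, 4↦5, 5↦8, 6↦7, 7↦2, 8↦4, 9↦2, 10↦7]  zeros at y ∈ ∅
  x = 8: [0↦6, 1↦1, 2↦3, 3↦1, 4↦6, 5↦7, 6↦4, 7↦8, 8↦8, 9↦4, 10↦7]  zeros at y ∈ ∅
  x = 9: [0↦4, 1↦8, 2↦8, 3↦4, 4↦7, 5↦6, 6↦1, 7↦3, 8↦1, 9↦6, 10↦7]  zeros at y ∈ ∅
  x = 10: [0↦2, 1↦4, 2↦2, 3↦7, 4↦8, 5↦5, 6↦9, 7↦9, 8↦5, 9↦8, 10↦7]  zeros at y ∈ ∅
Collecting zeros: affine points = {(0, 0), (0, 1), (2, 4), (2, 6), (3, 2), (3, 7), (4, 3), (4, 5), (6, 8), (6, 9)}.
Total count |C(F_11)_aff| = 10.


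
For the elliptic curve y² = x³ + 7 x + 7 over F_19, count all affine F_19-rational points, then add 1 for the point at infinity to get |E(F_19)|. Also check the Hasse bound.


Affine points = {(0, 8), (0, 11), (3, 6), (3, 13), (4, 2), (4, 17), (7, 0), (8, 9), (8, 10), (9, 1), (9, 18), (11, 3), (11, 16), (16, 4), (16, 15), (17, 2), (17, 17)}; affine count = 17; |E(F_19)| = 18.

Discriminant check: Δ ∝ 4a³ + 27b² = 4·7³ + 27·7² = 4·343 + 27·49 ≡ 16 (mod 19). Nonzero ⇒ E is nonsingular.
For each x ∈ F_19, compute rhs = x³ + 7·x + 7 mod 19, then count y ∈ F_19 with y² ≡ rhs.
  x = 0: rhs = 7, matching y values: 8, 11 (2 points).
  x = 1: rhs = 15, matching y values: none (0 points).
  x = 2: rhs = 10, matching y values: none (0 points).
  x = 3: rhs = 17, matching y values: 6, 13 (2 points).
  x = 4: rhs = 4, matching y values: 2, 17 (2 points).
  x = 5: rhs = 15, matching y values: none (0 points).
  x = 6: rhs = 18, matching y values: none (0 points).
  x = 7: rhs = 0, matching y values: 0 (1 points).
  x = 8: rhs = 5, matching y values: 9, 10 (2 points).
  x = 9: rhs = 1, matching y values: 1, 18 (2 points).
  x = 10: rhs = 13, matching y values: none (0 points).
  x = 11: rhs = 9, matching y values: 3, 16 (2 points).
  x = 12: rhs = 14, matching y values: none (0 points).
  x = 13: rhs = 15, matching y values: none (0 points).
  x = 14: rhs = 18, matching y values: none (0 points).
  x = 15: rhs = 10, matching y values: none (0 points).
  x = 16: rhs = 16, matching y values: 4, 15 (2 points).
  x = 17: rhs = 4, matching y values: 2, 17 (2 points).
  x = 18: rhs = 18, matching y values: none (0 points).
Total affine count: 17.
Full point count |E(F_19)| = 17 + 1 = 18.
Hasse bound: |18 − (19+1)| = |-2| = 2 ≤ 2√19 ≈ 8.7178 ✓.


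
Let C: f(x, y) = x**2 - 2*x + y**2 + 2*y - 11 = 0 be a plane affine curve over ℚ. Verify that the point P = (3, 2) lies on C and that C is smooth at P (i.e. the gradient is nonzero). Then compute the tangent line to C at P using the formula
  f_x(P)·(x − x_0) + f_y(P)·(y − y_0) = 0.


Tangent line at P: 4*x + 6*y - 24 = 0.

Step 1: f(3, 2) = 0, so P lies on C.
Step 2: partial derivatives
  f_x(x, y) = 2*x - 2, f_y(x, y) = 2*y + 2.
  f_x(P) = 4, f_y(P) = 6 (gradient nonzero, so P is smooth).
Step 3: tangent line at P: 4·(x − 3) + 6·(y − 2) = 0.
Expanding: 4*x + 6*y - 24 = 0.


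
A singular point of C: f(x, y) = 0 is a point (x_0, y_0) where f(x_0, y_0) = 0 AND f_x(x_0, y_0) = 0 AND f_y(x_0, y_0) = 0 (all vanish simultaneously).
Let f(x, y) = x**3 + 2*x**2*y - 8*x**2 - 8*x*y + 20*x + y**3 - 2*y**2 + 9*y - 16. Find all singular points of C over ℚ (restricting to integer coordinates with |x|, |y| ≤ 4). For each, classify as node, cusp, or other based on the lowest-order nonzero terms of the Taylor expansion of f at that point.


Singular points: {(2, 1)}; classification: cusp.

Compute partial derivatives:
  f_x = 3*x**2 + 4*x*y - 16*x - 8*y + 20.
  f_y = 2*x**2 - 8*x + 3*y**2 - 4*y + 9.
Scan x_0 ∈ {−4, ..., 4}. For each x_0, f_y(x_0, y) is a polynomial in y; find its integer roots y ∈ {−4, ..., 4}, then test f_x and f at those candidates.
  x = -4: f_y(-4, y) = 3*y**2 - 4*y + 73; no integer root y with |y| ≤ 4.
  x = -3: f_y(-3, y) = 3*y**2 - 4*y + 51; no integer root y with |y| ≤ 4.
  x = -2: f_y(-2, y) = 3*y**2 - 4*y + 33; no integer root y with |y| ≤ 4.
  x = -1: f_y(-1, y) = 3*y**2 - 4*y + 19; no integer root y with |y| ≤ 4.
  x = 0: f_y(0, y) = 3*y**2 - 4*y + 9; no integer root y with |y| ≤ 4.
  x = 1: f_y(1, y) = 3*y**2 - 4*y + 3; no integer root y with |y| ≤ 4.
  x = 2: f_y(2, y) = 3*y**2 - 4*y + 1; vanishes at y ∈ {1}. (2, 1): f_x = 0, f = 0 — SINGULAR.
  x = 3: f_y(3, y) = 3*y**2 - 4*y + 3; no integer root y with |y| ≤ 4.
  x = 4: f_y(4, y) = 3*y**2 - 4*y + 9; no integer root y with |y| ≤ 4.
Only singular point on the grid: (2, 1).
Classify: substitute x = 2 + u, y = 1 + v and expand: f = u**3 + 2*u**2*v + v**3 + v**2.
No constant or linear terms (consistent with a singular point). Quadratic part: v**2. Cubic part: u**3 + 2*u**2*v + v**3.
The quadratic part v**2 is a perfect square, so there is a single (double) tangent line v = 0, i.e. y = 1. Restricting the cubic part to that line (v = 0) leaves u**3 ≠ 0, so f is not divisible by v and the branch is v² ≈ -u**3 to lowest order — this is a cusp.
Classification: cusp.


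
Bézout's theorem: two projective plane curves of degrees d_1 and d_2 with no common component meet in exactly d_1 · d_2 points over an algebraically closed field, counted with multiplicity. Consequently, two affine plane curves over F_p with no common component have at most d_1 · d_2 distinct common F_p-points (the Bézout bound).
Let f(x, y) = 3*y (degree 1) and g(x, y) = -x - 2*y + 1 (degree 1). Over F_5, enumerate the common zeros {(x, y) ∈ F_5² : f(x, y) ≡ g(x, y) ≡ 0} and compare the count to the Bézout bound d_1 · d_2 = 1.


Common zeros: {(1, 0)}; count = 1; Bézout bound = 1.

deg(f) = 1, deg(g) = 1, so Bézout bound = 1.
Scan x ∈ F_5. For each x, list the y ∈ F_5 with f(x, y) ≡ 0 and those with g(x, y) ≡ 0 (mod 5); the common zeros in that column are the intersection.
  x = 0: f ≡ 0 at y ∈ {0}; g ≡ 0 at y ∈ {3}; common: ∅.
  x = 1: f ≡ 0 at y ∈ {0}; g ≡ 0 at y ∈ {0}; common: {0}.
  x = 2: f ≡ 0 at y ∈ {0}; g ≡ 0 at y ∈ {2}; common: ∅.
  x = 3: f ≡ 0 at y ∈ {0}; g ≡ 0 at y ∈ {4}; common: ∅.
  x = 4: f ≡ 0 at y ∈ {0}; g ≡ 0 at y ∈ {1}; common: ∅.
Collecting: common zeros = {(1, 0)}, so the count is 1.
Comparison with the Bézout bound: 1 ≤ 1 = deg(f)·deg(g), as expected for curves with no common component (the bound is attained).


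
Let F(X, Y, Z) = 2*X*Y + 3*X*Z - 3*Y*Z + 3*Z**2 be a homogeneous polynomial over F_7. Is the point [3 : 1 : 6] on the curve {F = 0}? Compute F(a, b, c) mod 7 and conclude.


F(3,1,6) ≡ 3 (mod 7); P is NOT on the curve.

Evaluate F(3, 1, 6) term-by-term (mod 7).
  2*X*Y ↦ 2·3·1·1 = 6
  3*X*Z ↦ 3·3·1·6 = 54
  -3*Y*Z ↦ -3·1·1·6 = -18
  3*Z**2 ↦ 3·1·1·36 = 108
Sum: F(3, 1, 6) = (6) + (54) + (-18) + (108) = 150.
Reducing mod 7: 150 ≡ 3 (mod 7).
Since F(a, b, c) ≡ 3 ≠ 0 (mod 7), P does NOT lie on the curve.


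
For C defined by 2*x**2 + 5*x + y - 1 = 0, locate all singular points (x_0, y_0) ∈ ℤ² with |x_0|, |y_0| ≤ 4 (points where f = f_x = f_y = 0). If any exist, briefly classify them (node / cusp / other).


No singular points in the scanned grid; C is smooth there.

Compute partial derivatives:
  f_x = 4*x + 5.
  f_y = 1.
f_y = 1 is a nonzero constant, so f_y never vanishes: no point (x, y) can satisfy f = f_x = f_y = 0. In particular no (x, y) ∈ {−4, ..., 4}² is singular; the curve is smooth.


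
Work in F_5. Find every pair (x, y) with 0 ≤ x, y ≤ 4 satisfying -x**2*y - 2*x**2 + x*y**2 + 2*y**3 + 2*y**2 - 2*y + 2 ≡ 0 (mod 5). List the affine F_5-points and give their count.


Affine F_5-points: {(1, 0), (3, 1), (3, 3), (4, 0), (4, 1)}; count = 5.

For each of the 25 pairs (x, y) ∈ F_5², evaluate f(x, y) mod 5. Record the zeros.
  x = 0: [0↦2, 1↦4, 2↦2, 3↦3, 4↦4]  zeros at y ∈ ∅
  x = 1: [0↦0, 1↦2, 2↦2, 3↦2, 4↦4]  zeros at y ∈ {0}
  x = 2: [0↦4, 1↦4, 2↦4, 3↦1, 4↦2]  zeros at y ∈ ∅
  x = 3: [0↦4, 1↦0, 2↦3, 3↦0, 4↦3]  zeros at y ∈ {1, 3}
  x = 4: [0↦0, 1↦0, 2↦4, 3↦4, 4↦2]  zeros at y ∈ {0, 1}
Collecting zeros: affine points = {(1, 0), (3, 1), (3, 3), (4, 0), (4, 1)}.
Total count |C(F_5)_aff| = 5.


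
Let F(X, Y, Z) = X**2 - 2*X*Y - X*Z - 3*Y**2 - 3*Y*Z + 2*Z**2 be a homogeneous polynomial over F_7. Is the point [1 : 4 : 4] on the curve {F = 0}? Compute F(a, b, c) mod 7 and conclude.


F(1,4,4) ≡ 2 (mod 7); P is NOT on the curve.

Evaluate F(1, 4, 4) term-by-term (mod 7).
  X**2 ↦ 1·1·1·1 = 1
  -2*X*Y ↦ -2·1·4·1 = -8
  -X*Z ↦ -1·1·1·4 = -4
  -3*Y**2 ↦ -3·1·16·1 = -48
  -3*Y*Z ↦ -3·1·4·4 = -48
  2*Z**2 ↦ 2·1·1·16 = 32
Sum: F(1, 4, 4) = (1) + (-8) + (-4) + (-48) + (-48) + (32) = -75.
Reducing mod 7: -75 ≡ 2 (mod 7).
Since F(a, b, c) ≡ 2 ≠ 0 (mod 7), P does NOT lie on the curve.


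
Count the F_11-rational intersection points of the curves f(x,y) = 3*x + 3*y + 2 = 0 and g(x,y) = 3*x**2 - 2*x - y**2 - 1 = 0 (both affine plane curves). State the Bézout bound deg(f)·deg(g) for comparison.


Common zeros: ∅; count = 0; Bézout bound = 2.

deg(f) = 1, deg(g) = 2, so Bézout bound = 2.
Scan x ∈ F_11. For each x, list the y ∈ F_11 with f(x, y) ≡ 0 and those with g(x, y) ≡ 0 (mod 11); the common zeros in that column are the intersection.
  x = 0: f ≡ 0 at y ∈ {3}; g ≡ 0 at y ∈ ∅; common: ∅.
  x = 1: f ≡ 0 at y ∈ {2}; g ≡ 0 at y ∈ {0}; common: ∅.
  x = 2: f ≡ 0 at y ∈ {1}; g ≡ 0 at y ∈ ∅; common: ∅.
  x = 3: f ≡ 0 at y ∈ {0}; g ≡ 0 at y ∈ {3, 8}; common: ∅.
  x = 4: f ≡ 0 at y ∈ {10}; g ≡ 0 at y ∈ ∅; common: ∅.
  x = 5: f ≡ 0 at y ∈ {9}; g ≡ 0 at y ∈ {3, 8}; common: ∅.
  x = 6: f ≡ 0 at y ∈ {8}; g ≡ 0 at y ∈ ∅; common: ∅.
  x = 7: f ≡ 0 at y ∈ {7}; g ≡ 0 at y ∈ {0}; common: ∅.
  x = 8: f ≡ 0 at y ∈ {6}; g ≡ 0 at y ∈ ∅; common: ∅.
  x = 9: f ≡ 0 at y ∈ {5}; g ≡ 0 at y ∈ {2, 9}; common: ∅.
  x = 10: f ≡ 0 at y ∈ {4}; g ≡ 0 at y ∈ {2, 9}; common: ∅.
Collecting: common zeros = ∅, so the count is 0.
Comparison with the Bézout bound: 0 ≤ 2 = deg(f)·deg(g), as expected for curves with no common component (the affine F_11-count falls short of the bound because intersections may lie at infinity, over extension fields, or carry multiplicity).


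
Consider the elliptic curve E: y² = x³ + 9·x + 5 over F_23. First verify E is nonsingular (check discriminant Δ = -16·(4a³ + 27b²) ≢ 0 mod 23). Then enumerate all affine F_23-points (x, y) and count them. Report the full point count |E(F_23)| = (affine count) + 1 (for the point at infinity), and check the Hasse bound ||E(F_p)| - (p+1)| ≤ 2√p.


Affine points = {(2, 10), (2, 13), (3, 6), (3, 17), (4, 6), (4, 17), (11, 3), (11, 20), (12, 1), (12, 22), (14, 0), (16, 6), (16, 17), (21, 5), (21, 18), (22, 8), (22, 15)}; affine count = 17; |E(F_23)| = 18.

Discriminant check: Δ ∝ 4a³ + 27b² = 4·9³ + 27·5² = 4·729 + 27·25 ≡ 3 (mod 23). Nonzero ⇒ E is nonsingular.
For each x ∈ F_23, compute rhs = x³ + 9·x + 5 mod 23, then count y ∈ F_23 with y² ≡ rhs.
  x = 0: rhs = 5, matching y values: none (0 points).
  x = 1: rhs = 15, matching y values: none (0 points).
  x = 2: rhs = 8, matching y values: 10, 13 (2 points).
  x = 3: rhs = 13, matching y values: 6, 17 (2 points).
  x = 4: rhs = 13, matching y values: 6, 17 (2 points).
  x = 5: rhs = 14, matching y values: none (0 points).
  x = 6: rhs = 22, matching y values: none (0 points).
  x = 7: rhs = 20, matching y values: none (0 points).
  x = 8: rhs = 14, matching y values: none (0 points).
  x = 9: rhs = 10, matching y values: none (0 points).
  x = 10: rhs = 14, matching y values: none (0 points).
  x = 11: rhs = 9, matching y values: 3, 20 (2 points).
  x = 12: rhs = 1, matching y values: 1, 22 (2 points).
  x = 13: rhs = 19, matching y values: none (0 points).
  x = 14: rhs = 0, matching y values: 0 (1 points).
  x = 15: rhs = 19, matching y values: none (0 points).
  x = 16: rhs = 13, matching y values: 6, 17 (2 points).
  x = 17: rhs = 11, matching y values: none (0 points).
  x = 18: rhs = 19, matching y values: none (0 points).
  x = 19: rhs = 20, matching y values: none (0 points).
  x = 20: rhs = 20, matching y values: none (0 points).
  x = 21: rhs = 2, matching y values: 5, 18 (2 points).
  x = 22: rhs = 18, matching y values: 8, 15 (2 points).
Total affine count: 17.
Full point count |E(F_23)| = 17 + 1 = 18.
Hasse bound: |18 − (23+1)| = |-6| = 6 ≤ 2√23 ≈ 9.5917 ✓.


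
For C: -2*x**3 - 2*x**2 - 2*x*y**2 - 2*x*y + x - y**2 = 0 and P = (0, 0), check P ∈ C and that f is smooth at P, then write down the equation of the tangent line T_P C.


Tangent line at P: x = 0.

Step 1: f(0, 0) = 0, so P lies on C.
Step 2: partial derivatives
  f_x(x, y) = -6*x**2 - 4*x - 2*y**2 - 2*y + 1, f_y(x, y) = -4*x*y - 2*x - 2*y.
  f_x(P) = 1, f_y(P) = 0 (gradient nonzero, so P is smooth).
Step 3: tangent line at P: 1·(x − 0) + 0·(y − 0) = 0.
Expanding: x = 0.


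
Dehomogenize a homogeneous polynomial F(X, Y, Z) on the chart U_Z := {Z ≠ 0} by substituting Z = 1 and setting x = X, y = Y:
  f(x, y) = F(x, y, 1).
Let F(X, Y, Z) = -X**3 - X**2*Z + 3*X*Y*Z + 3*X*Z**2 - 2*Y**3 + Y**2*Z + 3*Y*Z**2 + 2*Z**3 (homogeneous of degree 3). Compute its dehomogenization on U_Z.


f(x, y) = -x**3 - x**2 + 3*x*y + 3*x - 2*y**3 + y**2 + 3*y + 2

On U_Z we set Z = 1. Each monomial c·X^i·Y^j·Z^k in F becomes c·x^i·y^j·1^k = c·x^i·y^j.
Substituting Z = 1: F(X, Y, 1) = -x**3 - x**2 + 3*x*y + 3*x - 2*y**3 + y**2 + 3*y + 2.
Note: deg(f) ≤ deg(F) = 3; strict inequality happens when F is divisible by Z (lost terms).


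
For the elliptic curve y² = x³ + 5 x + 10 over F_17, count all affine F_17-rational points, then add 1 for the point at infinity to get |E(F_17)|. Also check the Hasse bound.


Affine points = {(1, 4), (1, 13), (3, 1), (3, 16), (4, 3), (4, 14), (6, 1), (6, 16), (8, 1), (8, 16), (9, 6), (9, 11), (11, 6), (11, 11), (12, 8), (12, 9), (14, 6), (14, 11), (15, 3), (15, 14), (16, 2), (16, 15)}; affine count = 22; |E(F_17)| = 23.

Discriminant check: Δ ∝ 4a³ + 27b² = 4·5³ + 27·10² = 4·125 + 27·100 ≡ 4 (mod 17). Nonzero ⇒ E is nonsingular.
For each x ∈ F_17, compute rhs = x³ + 5·x + 10 mod 17, then count y ∈ F_17 with y² ≡ rhs.
  x = 0: rhs = 10, matching y values: none (0 points).
  x = 1: rhs = 16, matching y values: 4, 13 (2 points).
  x = 2: rhs = 11, matching y values: none (0 points).
  x = 3: rhs = 1, matching y values: 1, 16 (2 points).
  x = 4: rhs = 9, matching y values: 3, 14 (2 points).
  x = 5: rhs = 7, matching y values: none (0 points).
  x = 6: rhs = 1, matching y values: 1, 16 (2 points).
  x = 7: rhs = 14, matching y values: none (0 points).
  x = 8: rhs = 1, matching y values: 1, 16 (2 points).
  x = 9: rhs = 2, matching y values: 6, 11 (2 points).
  x = 10: rhs = 6, matching y values: none (0 points).
  x = 11: rhs = 2, matching y values: 6, 11 (2 points).
  x = 12: rhs = 13, matching y values: 8, 9 (2 points).
  x = 13: rhs = 11, matching y values: none (0 points).
  x = 14: rhs = 2, matching y values: 6, 11 (2 points).
  x = 15: rhs = 9, matching y values: 3, 14 (2 points).
  x = 16: rhs = 4, matching y values: 2, 15 (2 points).
Total affine count: 22.
Full point count |E(F_17)| = 22 + 1 = 23.
Hasse bound: |23 − (17+1)| = |5| = 5 ≤ 2√17 ≈ 8.2462 ✓.


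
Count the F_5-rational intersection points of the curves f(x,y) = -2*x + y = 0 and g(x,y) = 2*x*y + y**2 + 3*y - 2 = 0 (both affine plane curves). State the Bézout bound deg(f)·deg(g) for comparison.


Common zeros: {(4, 3)}; count = 1; Bézout bound = 2.

deg(f) = 1, deg(g) = 2, so Bézout bound = 2.
Scan x ∈ F_5. For each x, list the y ∈ F_5 with f(x, y) ≡ 0 and those with g(x, y) ≡ 0 (mod 5); the common zeros in that column are the intersection.
  x = 0: f ≡ 0 at y ∈ {0}; g ≡ 0 at y ∈ ∅; common: ∅.
  x = 1: f ≡ 0 at y ∈ {2}; g ≡ 0 at y ∈ ∅; common: ∅.
  x = 2: f ≡ 0 at y ∈ {4}; g ≡ 0 at y ∈ ∅; common: ∅.
  x = 3: f ≡ 0 at y ∈ {1}; g ≡ 0 at y ∈ {2, 4}; common: ∅.
  x = 4: f ≡ 0 at y ∈ {3}; g ≡ 0 at y ∈ {1, 3}; common: {3}.
Collecting: common zeros = {(4, 3)}, so the count is 1.
Comparison with the Bézout bound: 1 ≤ 2 = deg(f)·deg(g), as expected for curves with no common component (the affine F_5-count falls short of the bound because intersections may lie at infinity, over extension fields, or carry multiplicity).


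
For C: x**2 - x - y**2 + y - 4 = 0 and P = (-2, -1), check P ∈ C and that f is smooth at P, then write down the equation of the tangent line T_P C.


Tangent line at P: -5*x + 3*y - 7 = 0.

Step 1: f(-2, -1) = 0, so P lies on C.
Step 2: partial derivatives
  f_x(x, y) = 2*x - 1, f_y(x, y) = 1 - 2*y.
  f_x(P) = -5, f_y(P) = 3 (gradient nonzero, so P is smooth).
Step 3: tangent line at P: -5·(x − -2) + 3·(y − -1) = 0.
Expanding: -5*x + 3*y - 7 = 0.


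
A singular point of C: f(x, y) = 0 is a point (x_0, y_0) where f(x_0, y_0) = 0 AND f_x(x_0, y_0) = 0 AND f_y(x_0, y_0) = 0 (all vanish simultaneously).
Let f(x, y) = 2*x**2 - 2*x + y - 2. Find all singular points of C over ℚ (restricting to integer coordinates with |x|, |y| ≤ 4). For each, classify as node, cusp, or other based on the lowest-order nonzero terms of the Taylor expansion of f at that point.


No singular points in the scanned grid; C is smooth there.

Compute partial derivatives:
  f_x = 4*x - 2.
  f_y = 1.
f_y = 1 is a nonzero constant, so f_y never vanishes: no point (x, y) can satisfy f = f_x = f_y = 0. In particular no (x, y) ∈ {−4, ..., 4}² is singular; the curve is smooth.


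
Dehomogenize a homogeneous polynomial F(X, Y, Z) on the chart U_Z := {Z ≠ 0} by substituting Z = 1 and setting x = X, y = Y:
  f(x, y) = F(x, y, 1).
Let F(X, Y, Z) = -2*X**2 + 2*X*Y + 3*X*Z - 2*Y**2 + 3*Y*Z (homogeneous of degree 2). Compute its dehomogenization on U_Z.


f(x, y) = -2*x**2 + 2*x*y + 3*x - 2*y**2 + 3*y

On U_Z we set Z = 1. Each monomial c·X^i·Y^j·Z^k in F becomes c·x^i·y^j·1^k = c·x^i·y^j.
Substituting Z = 1: F(X, Y, 1) = -2*x**2 + 2*x*y + 3*x - 2*y**2 + 3*y.
Note: deg(f) ≤ deg(F) = 2; strict inequality happens when F is divisible by Z (lost terms).


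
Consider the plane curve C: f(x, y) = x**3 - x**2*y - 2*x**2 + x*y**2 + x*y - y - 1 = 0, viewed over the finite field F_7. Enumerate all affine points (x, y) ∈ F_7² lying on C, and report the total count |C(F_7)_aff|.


Affine F_7-points: {(0, 6), (1, 2), (1, 6), (3, 3), (3, 4), (4, 2), (4, 3), (5, 3), (5, 4), (6, 2)}; count = 10.

For each of the 49 pairs (x, y) ∈ F_7², evaluate f(x, y) mod 7. Record the zeros.
  x = 0: [0↦6, 1↦5, 2↦4, 3↦3, 4↦2, 5↦1, 6↦0]  zeros at y ∈ {6}
  x = 1: [0↦5, 1↦5, 2↦0, 3↦4, 4↦3, 5↦4, 6↦0]  zeros at y ∈ {2, 6}
  x = 2: [0↦6, 1↦5, 2↦1, 3↦1, 4↦5, 5↦6, 6↦4]  zeros at y ∈ ∅
  x = 3: [0↦1, 1↦4, 2↦6, 3↦0, 4↦0, 5↦6, 6↦4]  zeros at y ∈ {3, 4}
  x = 4: [0↦3, 1↦1, 2↦0, 3↦0, 4↦1, 5↦3, 6↦6]  zeros at y ∈ {2, 3}
  x = 5: [0↦4, 1↦2, 2↦3, 3↦0, 4↦0, 5↦3, 6↦2]  zeros at y ∈ {3, 4}
  x = 6: [0↦3, 1↦6, 2↦0, 3↦6, 4↦3, 5↦5, 6↦5]  zeros at y ∈ {2}
Collecting zeros: affine points = {(0, 6), (1, 2), (1, 6), (3, 3), (3, 4), (4, 2), (4, 3), (5, 3), (5, 4), (6, 2)}.
Total count |C(F_7)_aff| = 10.


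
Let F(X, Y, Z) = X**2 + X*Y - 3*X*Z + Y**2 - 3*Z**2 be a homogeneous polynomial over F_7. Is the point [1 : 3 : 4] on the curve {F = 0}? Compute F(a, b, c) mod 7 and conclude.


F(1,3,4) ≡ 2 (mod 7); P is NOT on the curve.

Evaluate F(1, 3, 4) term-by-term (mod 7).
  X**2 ↦ 1·1·1·1 = 1
  X*Y ↦ 1·1·3·1 = 3
  -3*X*Z ↦ -3·1·1·4 = -12
  Y**2 ↦ 1·1·9·1 = 9
  -3*Z**2 ↦ -3·1·1·16 = -48
Sum: F(1, 3, 4) = (1) + (3) + (-12) + (9) + (-48) = -47.
Reducing mod 7: -47 ≡ 2 (mod 7).
Since F(a, b, c) ≡ 2 ≠ 0 (mod 7), P does NOT lie on the curve.


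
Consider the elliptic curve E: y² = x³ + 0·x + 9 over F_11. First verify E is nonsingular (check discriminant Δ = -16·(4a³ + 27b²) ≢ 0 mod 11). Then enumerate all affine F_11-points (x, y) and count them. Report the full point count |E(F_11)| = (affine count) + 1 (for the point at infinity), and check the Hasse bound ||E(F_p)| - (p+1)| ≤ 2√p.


Affine points = {(0, 3), (0, 8), (3, 5), (3, 6), (6, 4), (6, 7), (7, 0), (8, 2), (8, 9), (9, 1), (9, 10)}; affine count = 11; |E(F_11)| = 12.

Discriminant check: Δ ∝ 4a³ + 27b² = 4·0³ + 27·9² = 4·0 + 27·81 ≡ 9 (mod 11). Nonzero ⇒ E is nonsingular.
For each x ∈ F_11, compute rhs = x³ + 0·x + 9 mod 11, then count y ∈ F_11 with y² ≡ rhs.
  x = 0: rhs = 9, matching y values: 3, 8 (2 points).
  x = 1: rhs = 10, matching y values: none (0 points).
  x = 2: rhs = 6, matching y values: none (0 points).
  x = 3: rhs = 3, matching y values: 5, 6 (2 points).
  x = 4: rhs = 7, matching y values: none (0 points).
  x = 5: rhs = 2, matching y values: none (0 points).
  x = 6: rhs = 5, matching y values: 4, 7 (2 points).
  x = 7: rhs = 0, matching y values: 0 (1 points).
  x = 8: rhs = 4, matching y values: 2, 9 (2 points).
  x = 9: rhs = 1, matching y values: 1, 10 (2 points).
  x = 10: rhs = 8, matching y values: none (0 points).
Total affine count: 11.
Full point count |E(F_11)| = 11 + 1 = 12.
Hasse bound: |12 − (11+1)| = |0| = 0 ≤ 2√11 ≈ 6.6332 ✓.


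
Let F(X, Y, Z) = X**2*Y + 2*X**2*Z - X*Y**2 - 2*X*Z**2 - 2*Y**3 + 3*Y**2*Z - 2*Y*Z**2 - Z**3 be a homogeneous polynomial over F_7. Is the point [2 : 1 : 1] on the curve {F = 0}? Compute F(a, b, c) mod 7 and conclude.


F(2,1,1) ≡ 4 (mod 7); P is NOT on the curve.

Evaluate F(2, 1, 1) term-by-term (mod 7).
  X**2*Y ↦ 1·4·1·1 = 4
  2*X**2*Z ↦ 2·4·1·1 = 8
  -X*Y**2 ↦ -1·2·1·1 = -2
  -2*X*Z**2 ↦ -2·2·1·1 = -4
  -2*Y**3 ↦ -2·1·1·1 = -2
  3*Y**2*Z ↦ 3·1·1·1 = 3
  -2*Y*Z**2 ↦ -2·1·1·1 = -2
  -Z**3 ↦ -1·1·1·1 = -1
Sum: F(2, 1, 1) = (4) + (8) + (-2) + (-4) + (-2) + (3) + (-2) + (-1) = 4.
Reducing mod 7: 4 ≡ 4 (mod 7).
Since F(a, b, c) ≡ 4 ≠ 0 (mod 7), P does NOT lie on the curve.


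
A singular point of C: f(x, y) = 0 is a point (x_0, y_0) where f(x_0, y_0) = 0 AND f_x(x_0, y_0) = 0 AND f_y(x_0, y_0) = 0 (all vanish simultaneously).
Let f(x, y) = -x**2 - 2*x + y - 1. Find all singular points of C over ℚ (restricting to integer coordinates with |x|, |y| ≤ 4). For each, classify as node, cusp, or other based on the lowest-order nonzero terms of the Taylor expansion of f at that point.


No singular points in the scanned grid; C is smooth there.

Compute partial derivatives:
  f_x = -2*x - 2.
  f_y = 1.
f_y = 1 is a nonzero constant, so f_y never vanishes: no point (x, y) can satisfy f = f_x = f_y = 0. In particular no (x, y) ∈ {−4, ..., 4}² is singular; the curve is smooth.


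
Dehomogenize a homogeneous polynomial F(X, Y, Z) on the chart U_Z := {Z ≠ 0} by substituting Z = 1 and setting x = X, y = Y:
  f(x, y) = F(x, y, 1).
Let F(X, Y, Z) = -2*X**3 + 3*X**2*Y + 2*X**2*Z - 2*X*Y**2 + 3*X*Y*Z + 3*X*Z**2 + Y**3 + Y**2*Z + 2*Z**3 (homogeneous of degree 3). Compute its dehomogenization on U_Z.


f(x, y) = -2*x**3 + 3*x**2*y + 2*x**2 - 2*x*y**2 + 3*x*y + 3*x + y**3 + y**2 + 2

On U_Z we set Z = 1. Each monomial c·X^i·Y^j·Z^k in F becomes c·x^i·y^j·1^k = c·x^i·y^j.
Substituting Z = 1: F(X, Y, 1) = -2*x**3 + 3*x**2*y + 2*x**2 - 2*x*y**2 + 3*x*y + 3*x + y**3 + y**2 + 2.
Note: deg(f) ≤ deg(F) = 3; strict inequality happens when F is divisible by Z (lost terms).


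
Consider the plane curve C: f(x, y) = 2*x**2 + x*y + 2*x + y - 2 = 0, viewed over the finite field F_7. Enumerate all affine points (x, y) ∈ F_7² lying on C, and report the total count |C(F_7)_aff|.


Affine F_7-points: {(0, 2), (1, 6), (2, 6), (3, 5), (4, 5), (5, 2)}; count = 6.

For each of the 49 pairs (x, y) ∈ F_7², evaluate f(x, y) mod 7. Record the zeros.
  x = 0: [0↦5, 1↦6, 2↦0, 3↦1, 4↦2, 5↦3, 6↦4]  zeros at y ∈ {2}
  x = 1: [0↦2, 1↦4, 2↦6, 3↦1, 4↦3, 5↦5, 6↦0]  zeros at y ∈ {6}
  x = 2: [0↦3, 1↦6, 2↦2, 3↦5, 4↦1, 5↦4, 6↦0]  zeros at y ∈ {6}
  x = 3: [0↦1, 1↦5, 2↦2, 3↦6, 4↦3, 5↦0, 6↦4]  zeros at y ∈ {5}
  x = 4: [0↦3, 1↦1, 2↦6, 3↦4, 4↦2, 5↦0, 6↦5]  zeros at y ∈ {5}
  x = 5: [0↦2, 1↦1, 2↦0, 3↦6, 4↦5, 5↦4, 6↦3]  zeros at y ∈ {2}
  x = 6: [0↦5, 1↦5, 2↦5, 3↦5, 4↦5, 5↦5, 6↦5]  zeros at y ∈ ∅
Collecting zeros: affine points = {(0, 2), (1, 6), (2, 6), (3, 5), (4, 5), (5, 2)}.
Total count |C(F_7)_aff| = 6.
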